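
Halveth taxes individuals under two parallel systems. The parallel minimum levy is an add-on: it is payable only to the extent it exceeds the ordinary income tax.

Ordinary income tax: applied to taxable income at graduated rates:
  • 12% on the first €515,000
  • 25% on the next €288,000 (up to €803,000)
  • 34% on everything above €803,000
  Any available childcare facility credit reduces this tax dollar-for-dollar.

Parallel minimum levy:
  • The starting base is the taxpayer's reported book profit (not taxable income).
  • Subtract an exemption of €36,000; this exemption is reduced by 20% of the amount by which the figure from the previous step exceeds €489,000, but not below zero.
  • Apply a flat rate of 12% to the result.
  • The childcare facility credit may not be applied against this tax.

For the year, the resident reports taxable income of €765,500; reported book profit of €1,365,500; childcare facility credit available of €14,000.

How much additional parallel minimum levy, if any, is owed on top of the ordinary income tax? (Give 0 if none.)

Parallel minimum levy:
  Base (reported book profit): €1,365,500
  Exemption: 20% × (€1,365,500 − €489,000) = €175,300 ≥ €36,000, so the exemption is fully phased out
  Base: €1,365,500 − €0 = €1,365,500
  €1,365,500 × 12% = €163,860

Ordinary income tax:
  €515,000 × 12% = €61,800
  €250,500 × 25% = €62,625
  → €124,425
  Less childcare facility credit €14,000 → €110,425

Excess of parallel minimum levy over ordinary income tax: €163,860 − €110,425 = €53,435.

€53,435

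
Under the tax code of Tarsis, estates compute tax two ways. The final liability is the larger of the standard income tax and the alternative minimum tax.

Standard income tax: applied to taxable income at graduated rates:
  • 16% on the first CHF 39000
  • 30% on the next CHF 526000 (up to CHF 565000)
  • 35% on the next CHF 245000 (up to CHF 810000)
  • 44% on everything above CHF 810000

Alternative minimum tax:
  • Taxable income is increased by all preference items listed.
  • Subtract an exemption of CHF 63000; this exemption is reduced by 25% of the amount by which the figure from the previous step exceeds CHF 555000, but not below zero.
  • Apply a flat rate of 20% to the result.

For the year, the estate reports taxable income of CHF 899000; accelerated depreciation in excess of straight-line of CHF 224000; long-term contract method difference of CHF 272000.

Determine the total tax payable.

Alternative minimum tax:
  Adjusted income: CHF 899000 + CHF 224000 + CHF 272000 = CHF 1395000
  Exemption: 25% × (CHF 1395000 − CHF 555000) = CHF 210000 ≥ CHF 63000, so the exemption is fully phased out
  Base: CHF 1395000 − CHF 0 = CHF 1395000
  CHF 1395000 × 20% = CHF 279000

Standard income tax:
  CHF 39000 × 16% = CHF 6240
  CHF 526000 × 30% = CHF 157800
  CHF 245000 × 35% = CHF 85750
  CHF 89000 × 44% = CHF 39160
  → CHF 288950

CHF 288950 > CHF 279000, so the standard income tax governs.

CHF 288950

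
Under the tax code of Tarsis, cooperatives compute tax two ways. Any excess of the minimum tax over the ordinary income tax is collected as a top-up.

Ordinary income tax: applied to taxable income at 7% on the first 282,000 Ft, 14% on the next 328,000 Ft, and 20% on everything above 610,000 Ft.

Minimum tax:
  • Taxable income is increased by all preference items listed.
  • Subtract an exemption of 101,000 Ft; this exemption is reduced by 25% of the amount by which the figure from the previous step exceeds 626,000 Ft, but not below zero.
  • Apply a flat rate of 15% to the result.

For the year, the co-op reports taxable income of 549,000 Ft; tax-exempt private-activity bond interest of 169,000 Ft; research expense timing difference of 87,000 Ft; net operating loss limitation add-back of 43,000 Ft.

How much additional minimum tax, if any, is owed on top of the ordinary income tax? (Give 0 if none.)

63,255 Ft

Ordinary income tax:
  282,000 Ft × 7% = 19,740 Ft
  267,000 Ft × 14% = 37,380 Ft
  → 57,120 Ft

Minimum tax:
  Adjusted income: 549,000 Ft + 169,000 Ft + 87,000 Ft + 43,000 Ft = 848,000 Ft
  Exemption: 101,000 Ft − 25% × (848,000 Ft − 626,000 Ft) = 101,000 Ft − 55,500 Ft = 45,500 Ft
  Base: 848,000 Ft − 45,500 Ft = 802,500 Ft
  802,500 Ft × 15% = 120,375 Ft

Excess of minimum tax over ordinary income tax: 120,375 Ft − 57,120 Ft = 63,255 Ft.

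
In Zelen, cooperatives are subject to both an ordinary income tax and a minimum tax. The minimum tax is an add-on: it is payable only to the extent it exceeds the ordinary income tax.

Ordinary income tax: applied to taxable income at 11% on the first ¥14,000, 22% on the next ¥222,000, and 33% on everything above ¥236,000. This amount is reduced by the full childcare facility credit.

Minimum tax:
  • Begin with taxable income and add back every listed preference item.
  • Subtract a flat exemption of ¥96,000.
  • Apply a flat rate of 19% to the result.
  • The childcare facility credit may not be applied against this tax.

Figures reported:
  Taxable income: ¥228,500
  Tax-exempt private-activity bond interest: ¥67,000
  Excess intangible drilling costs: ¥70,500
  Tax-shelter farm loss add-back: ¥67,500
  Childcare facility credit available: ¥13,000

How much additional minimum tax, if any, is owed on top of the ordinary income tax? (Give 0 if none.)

Minimum tax:
  Adjusted income: ¥228,500 + ¥67,000 + ¥70,500 + ¥67,500 = ¥433,500
  Less exemption ¥96,000 → base ¥337,500
  ¥337,500 × 19% = ¥64,125

Ordinary income tax:
  ¥14,000 × 11% = ¥1,540
  ¥214,500 × 22% = ¥47,190
  → ¥48,730
  Less childcare facility credit ¥13,000 → ¥35,730

Excess of minimum tax over ordinary income tax: ¥64,125 − ¥35,730 = ¥28,395.

¥28,395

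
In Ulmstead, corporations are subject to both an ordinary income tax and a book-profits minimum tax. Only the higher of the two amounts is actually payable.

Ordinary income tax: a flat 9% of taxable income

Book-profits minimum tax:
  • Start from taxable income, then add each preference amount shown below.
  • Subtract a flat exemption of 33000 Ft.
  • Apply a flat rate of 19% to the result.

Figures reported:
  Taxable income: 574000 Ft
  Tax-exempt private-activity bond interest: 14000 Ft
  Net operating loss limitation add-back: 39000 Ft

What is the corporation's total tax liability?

112860 Ft

Book-profits minimum tax:
  Adjusted income: 574000 Ft + 14000 Ft + 39000 Ft = 627000 Ft
  Less exemption 33000 Ft → base 594000 Ft
  594000 Ft × 19% = 112860 Ft

Ordinary income tax:
  574000 Ft × 9% = 51660 Ft

112860 Ft > 51660 Ft, so the book-profits minimum tax is the binding amount.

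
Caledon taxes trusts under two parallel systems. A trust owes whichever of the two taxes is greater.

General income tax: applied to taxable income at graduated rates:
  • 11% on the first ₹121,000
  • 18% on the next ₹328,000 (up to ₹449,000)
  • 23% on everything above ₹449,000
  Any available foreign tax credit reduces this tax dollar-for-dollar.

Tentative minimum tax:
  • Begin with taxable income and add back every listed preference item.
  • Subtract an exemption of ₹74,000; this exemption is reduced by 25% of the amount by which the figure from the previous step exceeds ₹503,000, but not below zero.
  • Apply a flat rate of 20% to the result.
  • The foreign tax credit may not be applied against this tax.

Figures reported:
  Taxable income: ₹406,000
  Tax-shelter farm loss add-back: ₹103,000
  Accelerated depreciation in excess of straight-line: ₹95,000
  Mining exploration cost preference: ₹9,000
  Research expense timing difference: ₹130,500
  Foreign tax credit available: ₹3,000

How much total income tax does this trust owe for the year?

₹145,925

Tentative minimum tax:
  Adjusted income: ₹406,000 + ₹103,000 + ₹95,000 + ₹9,000 + ₹130,500 = ₹743,500
  Exemption: ₹74,000 − 25% × (₹743,500 − ₹503,000) = ₹74,000 − ₹60,125 = ₹13,875
  Base: ₹743,500 − ₹13,875 = ₹729,625
  ₹729,625 × 20% = ₹145,925

General income tax:
  ₹121,000 × 11% = ₹13,310
  ₹285,000 × 18% = ₹51,300
  → ₹64,610
  Less foreign tax credit ₹3,000 → ₹61,610

₹145,925 > ₹61,610, so the tentative minimum tax is the binding amount.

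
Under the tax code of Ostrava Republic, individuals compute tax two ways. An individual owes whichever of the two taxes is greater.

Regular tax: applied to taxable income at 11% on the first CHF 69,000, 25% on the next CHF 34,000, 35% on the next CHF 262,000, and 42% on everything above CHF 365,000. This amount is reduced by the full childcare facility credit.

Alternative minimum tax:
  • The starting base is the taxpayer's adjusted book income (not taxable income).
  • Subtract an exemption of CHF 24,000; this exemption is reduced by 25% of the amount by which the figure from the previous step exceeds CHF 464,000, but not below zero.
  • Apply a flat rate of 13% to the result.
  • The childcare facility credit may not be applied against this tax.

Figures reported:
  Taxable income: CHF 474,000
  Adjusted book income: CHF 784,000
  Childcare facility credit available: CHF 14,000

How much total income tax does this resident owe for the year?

CHF 139,570

Alternative minimum tax:
  Base (adjusted book income): CHF 784,000
  Exemption: 25% × (CHF 784,000 − CHF 464,000) = CHF 80,000 ≥ CHF 24,000, so the exemption is fully phased out
  Base: CHF 784,000 − CHF 0 = CHF 784,000
  CHF 784,000 × 13% = CHF 101,920

Regular tax:
  CHF 69,000 × 11% = CHF 7,590
  CHF 34,000 × 25% = CHF 8,500
  CHF 262,000 × 35% = CHF 91,700
  CHF 109,000 × 42% = CHF 45,780
  → CHF 153,570
  Less childcare facility credit CHF 14,000 → CHF 139,570

CHF 139,570 > CHF 101,920, so the regular tax governs.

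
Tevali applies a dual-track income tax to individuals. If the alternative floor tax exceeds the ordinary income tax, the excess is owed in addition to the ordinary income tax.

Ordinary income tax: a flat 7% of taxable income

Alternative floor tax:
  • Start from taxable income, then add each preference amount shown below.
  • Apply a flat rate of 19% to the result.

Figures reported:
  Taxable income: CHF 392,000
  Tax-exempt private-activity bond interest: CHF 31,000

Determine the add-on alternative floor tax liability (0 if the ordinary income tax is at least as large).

CHF 52,930

Alternative floor tax:
  Adjusted income: CHF 392,000 + CHF 31,000 = CHF 423,000
  CHF 423,000 × 19% = CHF 80,370

Ordinary income tax:
  CHF 392,000 × 7% = CHF 27,440

Excess of alternative floor tax over ordinary income tax: CHF 80,370 − CHF 27,440 = CHF 52,930.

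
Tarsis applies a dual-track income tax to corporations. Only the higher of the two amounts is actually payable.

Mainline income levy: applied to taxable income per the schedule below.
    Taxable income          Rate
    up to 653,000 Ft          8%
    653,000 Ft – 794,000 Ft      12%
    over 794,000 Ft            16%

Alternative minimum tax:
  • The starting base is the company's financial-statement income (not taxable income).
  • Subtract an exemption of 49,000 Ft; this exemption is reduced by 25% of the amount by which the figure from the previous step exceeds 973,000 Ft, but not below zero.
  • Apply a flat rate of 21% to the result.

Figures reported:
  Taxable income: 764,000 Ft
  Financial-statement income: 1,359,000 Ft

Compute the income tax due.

285,390 Ft

Mainline income levy:
  653,000 Ft × 8% = 52,240 Ft
  111,000 Ft × 12% = 13,320 Ft
  → 65,560 Ft

Alternative minimum tax:
  Base (financial-statement income): 1,359,000 Ft
  Exemption: 25% × (1,359,000 Ft − 973,000 Ft) = 96,500 Ft ≥ 49,000 Ft, so the exemption is fully phased out
  Base: 1,359,000 Ft − 0 Ft = 1,359,000 Ft
  1,359,000 Ft × 21% = 285,390 Ft

285,390 Ft > 65,560 Ft, so the alternative minimum tax is the binding amount.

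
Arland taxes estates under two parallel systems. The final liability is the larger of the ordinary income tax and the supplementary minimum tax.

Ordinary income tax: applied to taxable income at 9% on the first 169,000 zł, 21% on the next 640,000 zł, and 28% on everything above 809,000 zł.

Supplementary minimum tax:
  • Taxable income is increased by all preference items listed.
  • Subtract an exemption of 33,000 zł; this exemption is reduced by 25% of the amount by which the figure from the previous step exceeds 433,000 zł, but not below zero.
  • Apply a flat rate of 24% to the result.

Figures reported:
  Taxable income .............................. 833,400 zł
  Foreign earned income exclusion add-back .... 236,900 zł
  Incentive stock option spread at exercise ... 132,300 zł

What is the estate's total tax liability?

Supplementary minimum tax:
  Adjusted income: 833,400 zł + 236,900 zł + 132,300 zł = 1,202,600 zł
  Exemption: 25% × (1,202,600 zł − 433,000 zł) = 192,400 zł ≥ 33,000 zł, so the exemption is fully phased out
  Base: 1,202,600 zł − 0 zł = 1,202,600 zł
  1,202,600 zł × 24% = 288,624 zł

Ordinary income tax:
  169,000 zł × 9% = 15,210 zł
  640,000 zł × 21% = 134,400 zł
  24,400 zł × 28% = 6,832 zł
  → 156,442 zł

288,624 zł > 156,442 zł, so the supplementary minimum tax is the binding amount.

288,624 zł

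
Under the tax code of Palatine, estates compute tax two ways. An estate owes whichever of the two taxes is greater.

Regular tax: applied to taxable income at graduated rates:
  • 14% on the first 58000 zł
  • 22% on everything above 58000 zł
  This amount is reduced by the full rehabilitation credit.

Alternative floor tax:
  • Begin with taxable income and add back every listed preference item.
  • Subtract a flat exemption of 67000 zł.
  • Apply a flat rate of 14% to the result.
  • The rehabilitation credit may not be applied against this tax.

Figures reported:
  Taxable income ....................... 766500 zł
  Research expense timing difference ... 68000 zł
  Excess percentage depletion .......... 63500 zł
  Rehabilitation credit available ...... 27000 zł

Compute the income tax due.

136990 zł

Regular tax:
  58000 zł × 14% = 8120 zł
  708500 zł × 22% = 155870 zł
  → 163990 zł
  Less rehabilitation credit 27000 zł → 136990 zł

Alternative floor tax:
  Adjusted income: 766500 zł + 68000 zł + 63500 zł = 898000 zł
  Less exemption 67000 zł → base 831000 zł
  831000 zł × 14% = 116340 zł

136990 zł > 116340 zł, so the regular tax governs.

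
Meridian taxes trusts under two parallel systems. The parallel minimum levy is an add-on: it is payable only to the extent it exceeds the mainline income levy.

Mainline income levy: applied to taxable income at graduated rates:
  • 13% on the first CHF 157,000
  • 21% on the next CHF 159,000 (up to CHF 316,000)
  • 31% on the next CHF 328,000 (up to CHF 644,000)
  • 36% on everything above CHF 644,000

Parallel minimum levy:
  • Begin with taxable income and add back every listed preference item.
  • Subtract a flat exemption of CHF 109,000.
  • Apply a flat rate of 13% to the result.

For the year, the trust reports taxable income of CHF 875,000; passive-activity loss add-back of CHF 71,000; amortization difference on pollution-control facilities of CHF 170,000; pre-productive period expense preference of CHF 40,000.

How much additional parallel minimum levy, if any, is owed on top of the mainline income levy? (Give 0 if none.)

CHF 0

Parallel minimum levy:
  Adjusted income: CHF 875,000 + CHF 71,000 + CHF 170,000 + CHF 40,000 = CHF 1,156,000
  Less exemption CHF 109,000 → base CHF 1,047,000
  CHF 1,047,000 × 13% = CHF 136,110

Mainline income levy:
  CHF 157,000 × 13% = CHF 20,410
  CHF 159,000 × 21% = CHF 33,390
  CHF 328,000 × 31% = CHF 101,680
  CHF 231,000 × 36% = CHF 83,160
  → CHF 238,640

CHF 136,110 ≤ CHF 238,640, so no add-on is due.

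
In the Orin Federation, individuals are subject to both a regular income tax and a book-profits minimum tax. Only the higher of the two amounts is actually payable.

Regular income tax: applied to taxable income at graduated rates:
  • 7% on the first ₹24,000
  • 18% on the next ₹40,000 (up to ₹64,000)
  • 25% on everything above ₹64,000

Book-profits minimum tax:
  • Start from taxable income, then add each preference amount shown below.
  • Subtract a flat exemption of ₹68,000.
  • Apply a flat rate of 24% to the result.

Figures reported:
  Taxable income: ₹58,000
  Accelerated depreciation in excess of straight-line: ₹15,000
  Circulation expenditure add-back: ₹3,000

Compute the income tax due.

₹7,800

Regular income tax:
  ₹24,000 × 7% = ₹1,680
  ₹34,000 × 18% = ₹6,120
  → ₹7,800

Book-profits minimum tax:
  Adjusted income: ₹58,000 + ₹15,000 + ₹3,000 = ₹76,000
  Less exemption ₹68,000 → base ₹8,000
  ₹8,000 × 24% = ₹1,920

₹7,800 > ₹1,920, so the regular income tax governs.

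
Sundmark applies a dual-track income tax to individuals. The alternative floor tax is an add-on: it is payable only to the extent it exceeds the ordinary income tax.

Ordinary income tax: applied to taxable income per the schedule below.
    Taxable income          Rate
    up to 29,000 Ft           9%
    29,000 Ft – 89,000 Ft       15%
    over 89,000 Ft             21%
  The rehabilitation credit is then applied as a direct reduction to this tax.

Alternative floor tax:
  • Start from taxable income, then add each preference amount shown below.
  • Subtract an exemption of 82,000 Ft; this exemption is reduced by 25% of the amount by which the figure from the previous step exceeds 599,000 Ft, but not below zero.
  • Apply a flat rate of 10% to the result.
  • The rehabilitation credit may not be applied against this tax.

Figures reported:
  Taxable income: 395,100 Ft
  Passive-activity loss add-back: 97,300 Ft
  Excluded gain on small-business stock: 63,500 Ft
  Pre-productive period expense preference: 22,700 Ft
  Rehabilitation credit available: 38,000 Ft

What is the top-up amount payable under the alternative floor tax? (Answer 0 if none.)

Ordinary income tax:
  29,000 Ft × 9% = 2,610 Ft
  60,000 Ft × 15% = 9,000 Ft
  306,100 Ft × 21% = 64,281 Ft
  → 75,891 Ft
  Less rehabilitation credit 38,000 Ft → 37,891 Ft

Alternative floor tax:
  Adjusted income: 395,100 Ft + 97,300 Ft + 63,500 Ft + 22,700 Ft = 578,600 Ft
  Exemption: 578,600 Ft ≤ 599,000 Ft, so full 82,000 Ft applies
  Base: 578,600 Ft − 82,000 Ft = 496,600 Ft
  496,600 Ft × 10% = 49,660 Ft

Excess of alternative floor tax over ordinary income tax: 49,660 Ft − 37,891 Ft = 11,769 Ft.

11,769 Ft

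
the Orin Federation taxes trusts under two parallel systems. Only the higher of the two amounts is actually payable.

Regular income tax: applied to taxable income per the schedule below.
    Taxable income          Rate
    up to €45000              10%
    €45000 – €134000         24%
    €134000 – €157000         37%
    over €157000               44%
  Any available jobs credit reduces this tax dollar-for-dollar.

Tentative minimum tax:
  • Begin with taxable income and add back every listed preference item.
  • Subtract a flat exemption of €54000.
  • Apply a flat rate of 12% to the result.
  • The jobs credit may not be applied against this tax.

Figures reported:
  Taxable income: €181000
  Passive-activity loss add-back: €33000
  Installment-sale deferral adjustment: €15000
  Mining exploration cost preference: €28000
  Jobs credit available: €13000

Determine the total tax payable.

Tentative minimum tax:
  Adjusted income: €181000 + €33000 + €15000 + €28000 = €257000
  Less exemption €54000 → base €203000
  €203000 × 12% = €24360

Regular income tax:
  €45000 × 10% = €4500
  €89000 × 24% = €21360
  €23000 × 37% = €8510
  €24000 × 44% = €10560
  → €44930
  Less jobs credit €13000 → €31930

€31930 > €24360, so the regular income tax governs.

€31930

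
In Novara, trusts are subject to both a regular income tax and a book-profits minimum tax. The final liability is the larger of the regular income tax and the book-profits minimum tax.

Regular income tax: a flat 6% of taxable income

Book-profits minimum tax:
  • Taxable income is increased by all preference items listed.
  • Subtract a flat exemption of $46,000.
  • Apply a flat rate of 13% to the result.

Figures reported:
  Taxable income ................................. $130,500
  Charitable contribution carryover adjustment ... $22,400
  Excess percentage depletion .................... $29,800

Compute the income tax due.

Book-profits minimum tax:
  Adjusted income: $130,500 + $22,400 + $29,800 = $182,700
  Less exemption $46,000 → base $136,700
  $136,700 × 13% = $17,771

Regular income tax:
  $130,500 × 6% = $7,830

$17,771 > $7,830, so the book-profits minimum tax is the binding amount.

$17,771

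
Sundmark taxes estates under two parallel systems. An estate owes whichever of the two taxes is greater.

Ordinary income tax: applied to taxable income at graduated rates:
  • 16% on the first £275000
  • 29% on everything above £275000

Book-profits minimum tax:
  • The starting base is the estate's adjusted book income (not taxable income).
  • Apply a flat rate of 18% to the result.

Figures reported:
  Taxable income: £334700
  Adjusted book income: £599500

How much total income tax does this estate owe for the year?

£107910

Ordinary income tax:
  £275000 × 16% = £44000
  £59700 × 29% = £17313
  → £61313

Book-profits minimum tax:
  Base (adjusted book income): £599500
  £599500 × 18% = £107910

£107910 > £61313, so the book-profits minimum tax is the binding amount.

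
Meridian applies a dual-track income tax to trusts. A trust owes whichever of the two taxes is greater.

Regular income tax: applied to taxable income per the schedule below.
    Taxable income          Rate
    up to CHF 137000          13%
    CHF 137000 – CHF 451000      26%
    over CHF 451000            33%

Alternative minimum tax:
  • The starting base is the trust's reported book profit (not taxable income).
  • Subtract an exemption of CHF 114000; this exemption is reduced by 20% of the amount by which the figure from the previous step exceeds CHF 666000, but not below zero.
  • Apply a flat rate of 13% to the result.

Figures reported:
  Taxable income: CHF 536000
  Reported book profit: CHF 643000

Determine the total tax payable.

CHF 127500

Regular income tax:
  CHF 137000 × 13% = CHF 17810
  CHF 314000 × 26% = CHF 81640
  CHF 85000 × 33% = CHF 28050
  → CHF 127500

Alternative minimum tax:
  Base (reported book profit): CHF 643000
  Exemption: CHF 643000 ≤ CHF 666000, so full CHF 114000 applies
  Base: CHF 643000 − CHF 114000 = CHF 529000
  CHF 529000 × 13% = CHF 68770

CHF 127500 > CHF 68770, so the regular income tax governs.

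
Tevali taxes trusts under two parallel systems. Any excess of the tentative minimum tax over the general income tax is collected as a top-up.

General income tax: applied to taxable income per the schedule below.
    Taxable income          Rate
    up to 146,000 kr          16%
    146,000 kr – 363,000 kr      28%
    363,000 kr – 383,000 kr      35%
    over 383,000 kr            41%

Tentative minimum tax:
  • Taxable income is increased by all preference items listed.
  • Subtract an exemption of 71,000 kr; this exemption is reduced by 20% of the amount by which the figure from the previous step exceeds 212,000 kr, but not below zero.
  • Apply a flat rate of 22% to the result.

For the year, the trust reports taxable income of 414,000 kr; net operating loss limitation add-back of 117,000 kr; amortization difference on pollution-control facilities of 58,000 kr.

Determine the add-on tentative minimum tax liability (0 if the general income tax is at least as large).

General income tax:
  146,000 kr × 16% = 23,360 kr
  217,000 kr × 28% = 60,760 kr
  20,000 kr × 35% = 7,000 kr
  31,000 kr × 41% = 12,710 kr
  → 103,830 kr

Tentative minimum tax:
  Adjusted income: 414,000 kr + 117,000 kr + 58,000 kr = 589,000 kr
  Exemption: 20% × (589,000 kr − 212,000 kr) = 75,400 kr ≥ 71,000 kr, so the exemption is fully phased out
  Base: 589,000 kr − 0 kr = 589,000 kr
  589,000 kr × 22% = 129,580 kr

Excess of tentative minimum tax over general income tax: 129,580 kr − 103,830 kr = 25,750 kr.

25,750 kr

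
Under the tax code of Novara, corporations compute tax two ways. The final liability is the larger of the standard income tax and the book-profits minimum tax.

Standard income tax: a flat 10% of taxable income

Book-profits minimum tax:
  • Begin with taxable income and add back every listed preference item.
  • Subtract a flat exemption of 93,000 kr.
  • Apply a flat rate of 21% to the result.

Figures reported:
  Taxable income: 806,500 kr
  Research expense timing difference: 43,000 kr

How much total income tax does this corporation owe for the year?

Book-profits minimum tax:
  Adjusted income: 806,500 kr + 43,000 kr = 849,500 kr
  Less exemption 93,000 kr → base 756,500 kr
  756,500 kr × 21% = 158,865 kr

Standard income tax:
  806,500 kr × 10% = 80,650 kr

158,865 kr > 80,650 kr, so the book-profits minimum tax is the binding amount.

158,865 kr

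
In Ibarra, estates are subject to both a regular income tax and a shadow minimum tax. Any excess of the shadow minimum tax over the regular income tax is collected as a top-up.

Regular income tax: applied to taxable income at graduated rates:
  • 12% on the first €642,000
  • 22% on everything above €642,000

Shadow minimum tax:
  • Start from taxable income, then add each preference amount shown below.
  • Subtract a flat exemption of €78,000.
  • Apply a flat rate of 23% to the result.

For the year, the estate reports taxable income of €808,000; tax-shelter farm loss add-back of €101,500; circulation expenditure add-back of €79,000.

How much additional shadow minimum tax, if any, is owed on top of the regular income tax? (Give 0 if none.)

Shadow minimum tax:
  Adjusted income: €808,000 + €101,500 + €79,000 = €988,500
  Less exemption €78,000 → base €910,500
  €910,500 × 23% = €209,415

Regular income tax:
  €642,000 × 12% = €77,040
  €166,000 × 22% = €36,520
  → €113,560

Excess of shadow minimum tax over regular income tax: €209,415 − €113,560 = €95,855.

€95,855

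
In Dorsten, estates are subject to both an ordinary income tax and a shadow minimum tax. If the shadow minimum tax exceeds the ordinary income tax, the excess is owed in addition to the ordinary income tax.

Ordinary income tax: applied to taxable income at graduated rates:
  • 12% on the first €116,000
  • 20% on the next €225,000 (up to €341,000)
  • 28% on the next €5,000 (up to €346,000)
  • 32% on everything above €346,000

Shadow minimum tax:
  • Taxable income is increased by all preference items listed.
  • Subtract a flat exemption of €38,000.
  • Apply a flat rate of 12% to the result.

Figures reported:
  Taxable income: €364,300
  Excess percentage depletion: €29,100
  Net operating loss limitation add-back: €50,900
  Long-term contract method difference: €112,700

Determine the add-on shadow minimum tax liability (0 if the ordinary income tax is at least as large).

€0

Ordinary income tax:
  €116,000 × 12% = €13,920
  €225,000 × 20% = €45,000
  €5,000 × 28% = €1,400
  €18,300 × 32% = €5,856
  → €66,176

Shadow minimum tax:
  Adjusted income: €364,300 + €29,100 + €50,900 + €112,700 = €557,000
  Less exemption €38,000 → base €519,000
  €519,000 × 12% = €62,280

€62,280 ≤ €66,176, so no add-on is due.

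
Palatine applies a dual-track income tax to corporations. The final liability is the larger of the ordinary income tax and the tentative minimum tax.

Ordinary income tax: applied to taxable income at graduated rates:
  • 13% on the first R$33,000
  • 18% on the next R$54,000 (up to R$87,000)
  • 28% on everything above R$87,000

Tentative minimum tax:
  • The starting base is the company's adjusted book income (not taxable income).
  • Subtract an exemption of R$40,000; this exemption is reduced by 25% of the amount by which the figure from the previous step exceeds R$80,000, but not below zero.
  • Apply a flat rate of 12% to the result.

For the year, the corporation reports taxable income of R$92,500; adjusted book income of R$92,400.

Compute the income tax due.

Tentative minimum tax:
  Base (adjusted book income): R$92,400
  Exemption: R$40,000 − 25% × (R$92,400 − R$80,000) = R$40,000 − R$3,100 = R$36,900
  Base: R$92,400 − R$36,900 = R$55,500
  R$55,500 × 12% = R$6,660

Ordinary income tax:
  R$33,000 × 13% = R$4,290
  R$54,000 × 18% = R$9,720
  R$5,500 × 28% = R$1,540
  → R$15,550

R$15,550 > R$6,660, so the ordinary income tax governs.

R$15,550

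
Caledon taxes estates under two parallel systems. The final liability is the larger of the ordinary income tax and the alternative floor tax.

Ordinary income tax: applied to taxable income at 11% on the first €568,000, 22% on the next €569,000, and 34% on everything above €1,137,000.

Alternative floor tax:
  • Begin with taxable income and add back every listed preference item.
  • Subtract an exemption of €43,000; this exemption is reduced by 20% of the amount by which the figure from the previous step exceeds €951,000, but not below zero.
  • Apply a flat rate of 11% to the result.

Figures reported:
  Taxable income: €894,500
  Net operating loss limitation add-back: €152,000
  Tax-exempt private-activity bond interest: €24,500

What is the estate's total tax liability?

€134,310

Ordinary income tax:
  €568,000 × 11% = €62,480
  €326,500 × 22% = €71,830
  → €134,310

Alternative floor tax:
  Adjusted income: €894,500 + €152,000 + €24,500 = €1,071,000
  Exemption: €43,000 − 20% × (€1,071,000 − €951,000) = €43,000 − €24,000 = €19,000
  Base: €1,071,000 − €19,000 = €1,052,000
  €1,052,000 × 11% = €115,720

€134,310 > €115,720, so the ordinary income tax governs.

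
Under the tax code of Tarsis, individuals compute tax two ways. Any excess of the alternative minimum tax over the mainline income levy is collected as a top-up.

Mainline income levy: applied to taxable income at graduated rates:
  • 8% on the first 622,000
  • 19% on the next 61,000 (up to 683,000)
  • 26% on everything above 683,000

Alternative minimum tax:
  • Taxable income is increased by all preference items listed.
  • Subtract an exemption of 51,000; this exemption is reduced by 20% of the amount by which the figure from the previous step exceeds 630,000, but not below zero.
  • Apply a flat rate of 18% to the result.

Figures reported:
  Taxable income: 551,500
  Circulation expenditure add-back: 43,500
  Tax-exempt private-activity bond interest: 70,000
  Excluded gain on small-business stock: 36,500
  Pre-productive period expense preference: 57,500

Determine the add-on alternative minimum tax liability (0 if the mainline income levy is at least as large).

Mainline income levy:
  551,500 × 8% = 44,120

Alternative minimum tax:
  Adjusted income: 551,500 + 43,500 + 70,000 + 36,500 + 57,500 = 759,000
  Exemption: 51,000 − 20% × (759,000 − 630,000) = 51,000 − 25,800 = 25,200
  Base: 759,000 − 25,200 = 733,800
  733,800 × 18% = 132,084

Excess of alternative minimum tax over mainline income levy: 132,084 − 44,120 = 87,964.

87,964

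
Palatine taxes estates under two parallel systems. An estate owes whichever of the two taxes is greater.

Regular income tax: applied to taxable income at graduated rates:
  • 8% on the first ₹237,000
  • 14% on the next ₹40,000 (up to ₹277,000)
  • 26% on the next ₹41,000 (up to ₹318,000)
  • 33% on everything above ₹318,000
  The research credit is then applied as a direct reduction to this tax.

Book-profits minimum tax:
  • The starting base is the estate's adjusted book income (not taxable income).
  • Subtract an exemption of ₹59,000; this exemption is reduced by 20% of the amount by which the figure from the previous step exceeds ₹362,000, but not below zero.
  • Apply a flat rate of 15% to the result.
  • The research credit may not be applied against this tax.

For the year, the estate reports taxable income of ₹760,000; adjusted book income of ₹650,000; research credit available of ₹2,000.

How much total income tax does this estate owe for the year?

Regular income tax:
  ₹237,000 × 8% = ₹18,960
  ₹40,000 × 14% = ₹5,600
  ₹41,000 × 26% = ₹10,660
  ₹442,000 × 33% = ₹145,860
  → ₹181,080
  Less research credit ₹2,000 → ₹179,080

Book-profits minimum tax:
  Base (adjusted book income): ₹650,000
  Exemption: ₹59,000 − 20% × (₹650,000 − ₹362,000) = ₹59,000 − ₹57,600 = ₹1,400
  Base: ₹650,000 − ₹1,400 = ₹648,600
  ₹648,600 × 15% = ₹97,290

₹179,080 > ₹97,290, so the regular income tax governs.

₹179,080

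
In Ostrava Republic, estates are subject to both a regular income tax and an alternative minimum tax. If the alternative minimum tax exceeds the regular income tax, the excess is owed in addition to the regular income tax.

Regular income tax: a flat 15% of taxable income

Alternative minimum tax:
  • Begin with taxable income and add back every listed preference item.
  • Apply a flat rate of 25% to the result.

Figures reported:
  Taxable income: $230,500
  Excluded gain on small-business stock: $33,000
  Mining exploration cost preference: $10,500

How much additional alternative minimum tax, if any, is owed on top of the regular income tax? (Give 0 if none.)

Regular income tax:
  $230,500 × 15% = $34,575

Alternative minimum tax:
  Adjusted income: $230,500 + $33,000 + $10,500 = $274,000
  $274,000 × 25% = $68,500

Excess of alternative minimum tax over regular income tax: $68,500 − $34,575 = $33,925.

$33,925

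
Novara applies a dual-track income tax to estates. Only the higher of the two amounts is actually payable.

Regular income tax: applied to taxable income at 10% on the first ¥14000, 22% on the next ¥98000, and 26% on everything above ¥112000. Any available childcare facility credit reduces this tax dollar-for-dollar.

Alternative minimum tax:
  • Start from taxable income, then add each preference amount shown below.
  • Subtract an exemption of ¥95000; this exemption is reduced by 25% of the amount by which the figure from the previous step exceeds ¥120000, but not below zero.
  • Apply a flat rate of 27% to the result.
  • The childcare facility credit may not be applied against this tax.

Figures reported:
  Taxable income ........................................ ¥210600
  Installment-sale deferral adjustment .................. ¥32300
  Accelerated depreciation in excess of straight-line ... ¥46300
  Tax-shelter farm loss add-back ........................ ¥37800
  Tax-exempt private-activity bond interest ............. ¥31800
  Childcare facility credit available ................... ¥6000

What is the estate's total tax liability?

Alternative minimum tax:
  Adjusted income: ¥210600 + ¥32300 + ¥46300 + ¥37800 + ¥31800 = ¥358800
  Exemption: ¥95000 − 25% × (¥358800 − ¥120000) = ¥95000 − ¥59700 = ¥35300
  Base: ¥358800 − ¥35300 = ¥323500
  ¥323500 × 27% = ¥87345

Regular income tax:
  ¥14000 × 10% = ¥1400
  ¥98000 × 22% = ¥21560
  ¥98600 × 26% = ¥25636
  → ¥48596
  Less childcare facility credit ¥6000 → ¥42596

¥87345 > ¥42596, so the alternative minimum tax is the binding amount.

¥87345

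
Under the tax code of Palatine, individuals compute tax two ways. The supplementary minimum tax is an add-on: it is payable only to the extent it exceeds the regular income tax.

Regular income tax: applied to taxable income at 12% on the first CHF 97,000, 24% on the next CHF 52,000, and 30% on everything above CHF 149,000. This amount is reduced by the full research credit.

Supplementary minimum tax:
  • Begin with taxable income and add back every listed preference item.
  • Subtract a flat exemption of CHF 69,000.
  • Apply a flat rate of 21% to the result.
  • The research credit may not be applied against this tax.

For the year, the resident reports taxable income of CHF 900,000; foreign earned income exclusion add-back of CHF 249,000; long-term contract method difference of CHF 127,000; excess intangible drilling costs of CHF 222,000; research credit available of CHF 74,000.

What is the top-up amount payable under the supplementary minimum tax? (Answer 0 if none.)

CHF 124,670

Supplementary minimum tax:
  Adjusted income: CHF 900,000 + CHF 249,000 + CHF 127,000 + CHF 222,000 = CHF 1,498,000
  Less exemption CHF 69,000 → base CHF 1,429,000
  CHF 1,429,000 × 21% = CHF 300,090

Regular income tax:
  CHF 97,000 × 12% = CHF 11,640
  CHF 52,000 × 24% = CHF 12,480
  CHF 751,000 × 30% = CHF 225,300
  → CHF 249,420
  Less research credit CHF 74,000 → CHF 175,420

Excess of supplementary minimum tax over regular income tax: CHF 300,090 − CHF 175,420 = CHF 124,670.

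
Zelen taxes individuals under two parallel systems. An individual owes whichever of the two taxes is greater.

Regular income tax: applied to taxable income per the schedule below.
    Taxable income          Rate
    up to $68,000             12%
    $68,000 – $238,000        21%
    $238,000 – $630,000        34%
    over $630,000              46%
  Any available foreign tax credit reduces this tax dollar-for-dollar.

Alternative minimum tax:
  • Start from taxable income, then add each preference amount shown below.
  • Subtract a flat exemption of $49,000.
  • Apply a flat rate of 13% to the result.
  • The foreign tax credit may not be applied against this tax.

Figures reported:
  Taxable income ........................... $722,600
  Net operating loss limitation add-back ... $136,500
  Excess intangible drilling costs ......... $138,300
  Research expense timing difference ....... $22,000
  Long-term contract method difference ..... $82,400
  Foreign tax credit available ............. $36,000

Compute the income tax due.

Regular income tax:
  $68,000 × 12% = $8,160
  $170,000 × 21% = $35,700
  $392,000 × 34% = $133,280
  $92,600 × 46% = $42,596
  → $219,736
  Less foreign tax credit $36,000 → $183,736

Alternative minimum tax:
  Adjusted income: $722,600 + $136,500 + $138,300 + $22,000 + $82,400 = $1,101,800
  Less exemption $49,000 → base $1,052,800
  $1,052,800 × 13% = $136,864

$183,736 > $136,864, so the regular income tax governs.

$183,736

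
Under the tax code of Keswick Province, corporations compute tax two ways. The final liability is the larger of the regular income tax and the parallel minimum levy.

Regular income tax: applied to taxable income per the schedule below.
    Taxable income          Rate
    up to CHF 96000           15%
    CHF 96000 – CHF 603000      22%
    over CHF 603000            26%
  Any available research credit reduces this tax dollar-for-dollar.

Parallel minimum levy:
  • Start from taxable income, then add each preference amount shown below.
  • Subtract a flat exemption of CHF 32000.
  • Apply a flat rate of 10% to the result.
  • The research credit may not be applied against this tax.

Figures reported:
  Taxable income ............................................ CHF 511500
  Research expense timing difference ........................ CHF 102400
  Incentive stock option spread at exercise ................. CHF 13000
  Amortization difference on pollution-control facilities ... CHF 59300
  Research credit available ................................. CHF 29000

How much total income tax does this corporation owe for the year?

Parallel minimum levy:
  Adjusted income: CHF 511500 + CHF 102400 + CHF 13000 + CHF 59300 = CHF 686200
  Less exemption CHF 32000 → base CHF 654200
  CHF 654200 × 10% = CHF 65420

Regular income tax:
  CHF 96000 × 15% = CHF 14400
  CHF 415500 × 22% = CHF 91410
  → CHF 105810
  Less research credit CHF 29000 → CHF 76810

CHF 76810 > CHF 65420, so the regular income tax governs.

CHF 76810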